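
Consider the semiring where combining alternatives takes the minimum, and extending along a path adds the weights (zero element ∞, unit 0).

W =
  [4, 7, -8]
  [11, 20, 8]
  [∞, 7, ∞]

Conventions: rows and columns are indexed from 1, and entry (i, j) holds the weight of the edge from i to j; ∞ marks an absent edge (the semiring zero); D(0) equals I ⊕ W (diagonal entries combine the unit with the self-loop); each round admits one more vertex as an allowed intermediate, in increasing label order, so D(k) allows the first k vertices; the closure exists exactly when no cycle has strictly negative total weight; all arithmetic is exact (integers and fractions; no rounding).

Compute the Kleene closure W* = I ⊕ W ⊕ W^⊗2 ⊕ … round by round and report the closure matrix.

D(0):
  [0, 7, -8]
  [11, 0, 8]
  [∞, 7, 0]
D(1):
  [0, 7, -8]
  [11, 0, 3]
  [∞, 7, 0]
D(2):
  [0, 7, -8]
  [11, 0, 3]
  [18, 7, 0]
D(3):
  [0, -1, -8]
  [11, 0, 3]
  [18, 7, 0]
Answer: W* = [[0, -1, -8], [11, 0, 3], [18, 7, 0]]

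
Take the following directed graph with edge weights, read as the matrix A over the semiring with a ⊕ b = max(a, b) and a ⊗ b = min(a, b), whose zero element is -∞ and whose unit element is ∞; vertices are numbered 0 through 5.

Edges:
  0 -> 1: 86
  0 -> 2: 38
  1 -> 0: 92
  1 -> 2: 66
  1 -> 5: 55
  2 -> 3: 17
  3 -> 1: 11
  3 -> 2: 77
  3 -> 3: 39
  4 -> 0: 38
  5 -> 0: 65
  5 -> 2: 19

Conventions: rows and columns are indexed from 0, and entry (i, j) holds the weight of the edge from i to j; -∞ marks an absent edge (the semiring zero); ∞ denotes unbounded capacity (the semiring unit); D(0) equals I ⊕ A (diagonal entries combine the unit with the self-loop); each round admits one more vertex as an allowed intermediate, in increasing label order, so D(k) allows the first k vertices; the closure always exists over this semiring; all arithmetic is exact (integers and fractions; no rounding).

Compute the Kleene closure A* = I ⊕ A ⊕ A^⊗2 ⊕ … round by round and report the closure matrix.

D(0):
  [∞, 86, 38, -∞, -∞, -∞]
  [92, ∞, 66, -∞, -∞, 55]
  [-∞, -∞, ∞, 17, -∞, -∞]
  [-∞, 11, 77, ∞, -∞, -∞]
  [38, -∞, -∞, -∞, ∞, -∞]
  [65, -∞, 19, -∞, -∞, ∞]
D(1):
  [∞, 86, 38, -∞, -∞, -∞]
  [92, ∞, 66, -∞, -∞, 55]
  [-∞, -∞, ∞, 17, -∞, -∞]
  [-∞, 11, 77, ∞, -∞, -∞]
  [38, 38, 38, -∞, ∞, -∞]
  [65, 65, 38, -∞, -∞, ∞]
D(2):
  [∞, 86, 66, -∞, -∞, 55]
  [92, ∞, 66, -∞, -∞, 55]
  [-∞, -∞, ∞, 17, -∞, -∞]
  [11, 11, 77, ∞, -∞, 11]
  [38, 38, 38, -∞, ∞, 38]
  [65, 65, 65, -∞, -∞, ∞]
D(3):
  [∞, 86, 66, 17, -∞, 55]
  [92, ∞, 66, 17, -∞, 55]
  [-∞, -∞, ∞, 17, -∞, -∞]
  [11, 11, 77, ∞, -∞, 11]
  [38, 38, 38, 17, ∞, 38]
  [65, 65, 65, 17, -∞, ∞]
D(4):
  [∞, 86, 66, 17, -∞, 55]
  [92, ∞, 66, 17, -∞, 55]
  [11, 11, ∞, 17, -∞, 11]
  [11, 11, 77, ∞, -∞, 11]
  [38, 38, 38, 17, ∞, 38]
  [65, 65, 65, 17, -∞, ∞]
D(5):
  [∞, 86, 66, 17, -∞, 55]
  [92, ∞, 66, 17, -∞, 55]
  [11, 11, ∞, 17, -∞, 11]
  [11, 11, 77, ∞, -∞, 11]
  [38, 38, 38, 17, ∞, 38]
  [65, 65, 65, 17, -∞, ∞]
D(6):
  [∞, 86, 66, 17, -∞, 55]
  [92, ∞, 66, 17, -∞, 55]
  [11, 11, ∞, 17, -∞, 11]
  [11, 11, 77, ∞, -∞, 11]
  [38, 38, 38, 17, ∞, 38]
  [65, 65, 65, 17, -∞, ∞]
Answer: A* = [[∞, 86, 66, 17, -∞, 55], [92, ∞, 66, 17, -∞, 55], [11, 11, ∞, 17, -∞, 11], [11, 11, 77, ∞, -∞, 11], [38, 38, 38, 17, ∞, 38], [65, 65, 65, 17, -∞, ∞]]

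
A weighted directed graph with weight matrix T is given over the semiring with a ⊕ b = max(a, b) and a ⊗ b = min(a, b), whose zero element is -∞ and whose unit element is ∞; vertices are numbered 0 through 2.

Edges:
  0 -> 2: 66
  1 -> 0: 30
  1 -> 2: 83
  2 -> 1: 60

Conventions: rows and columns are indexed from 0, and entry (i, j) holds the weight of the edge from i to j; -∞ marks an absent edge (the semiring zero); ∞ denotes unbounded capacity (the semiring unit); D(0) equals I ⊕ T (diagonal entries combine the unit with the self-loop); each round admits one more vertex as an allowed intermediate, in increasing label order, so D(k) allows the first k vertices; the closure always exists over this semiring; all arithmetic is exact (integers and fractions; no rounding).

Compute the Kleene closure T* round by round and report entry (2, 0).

D(0):
  [∞, -∞, 66]
  [30, ∞, 83]
  [-∞, 60, ∞]
D(1):
  [∞, -∞, 66]
  [30, ∞, 83]
  [-∞, 60, ∞]
D(2):
  [∞, -∞, 66]
  [30, ∞, 83]
  [30, 60, ∞]
D(3):
  [∞, 60, 66]
  [30, ∞, 83]
  [30, 60, ∞]
Answer: T*[2][0] = 30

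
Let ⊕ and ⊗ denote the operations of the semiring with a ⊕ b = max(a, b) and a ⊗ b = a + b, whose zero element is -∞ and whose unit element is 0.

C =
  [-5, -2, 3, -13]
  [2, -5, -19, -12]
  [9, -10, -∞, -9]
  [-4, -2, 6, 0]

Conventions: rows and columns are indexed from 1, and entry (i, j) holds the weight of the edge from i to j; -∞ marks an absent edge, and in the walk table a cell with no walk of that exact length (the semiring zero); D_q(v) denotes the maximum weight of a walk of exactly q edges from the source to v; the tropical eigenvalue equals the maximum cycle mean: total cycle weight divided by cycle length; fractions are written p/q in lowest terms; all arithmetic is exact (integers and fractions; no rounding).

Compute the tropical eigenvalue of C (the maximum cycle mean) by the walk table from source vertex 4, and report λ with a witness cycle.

q=0: [-∞, -∞, -∞, 0]
q=1: [-4, -2, 6, 0]
q=2: [15, -2, 6, 0]
q=3: [15, 13, 18, 2]
q=4: [27, 13, 18, 9]
Optimal cycle mean attained by: cycle 1->3->1, total 3 + 9, length 2.
Answer: λ = 6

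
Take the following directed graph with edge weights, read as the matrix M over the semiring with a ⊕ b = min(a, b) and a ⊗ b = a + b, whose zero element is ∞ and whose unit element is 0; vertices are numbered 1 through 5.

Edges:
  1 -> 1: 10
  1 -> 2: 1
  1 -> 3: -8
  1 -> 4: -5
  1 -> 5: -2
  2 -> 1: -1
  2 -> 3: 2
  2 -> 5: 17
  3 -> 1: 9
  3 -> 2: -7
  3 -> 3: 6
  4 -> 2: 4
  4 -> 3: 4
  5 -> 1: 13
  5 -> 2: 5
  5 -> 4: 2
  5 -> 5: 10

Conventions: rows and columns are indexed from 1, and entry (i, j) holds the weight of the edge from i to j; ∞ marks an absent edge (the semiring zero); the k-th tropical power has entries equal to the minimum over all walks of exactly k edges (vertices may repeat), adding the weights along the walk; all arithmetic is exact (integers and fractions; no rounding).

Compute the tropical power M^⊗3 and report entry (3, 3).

M^⊗2:
  [0, -15, -2, 0, 8]
  [9, -5, -9, -6, -3]
  [-8, -1, -5, 4, 7]
  [3, -3, 6, ∞, 21]
  [4, 6, 5, 8, 11]
M^⊗3:
  [-16, -9, -13, -5, -2]
  [-6, -16, -3, -1, 7]
  [-2, -12, -16, -13, -10]
  [-4, -1, -5, -2, 1]
  [5, -2, -4, -1, 2]
Key observation: the optimum is the walk 3->2->1->3, with weight (-7) + (-1) + (-8) = -16.
Optimal value attained by: walk 3->2->1->3.
Answer: (M^⊗3)[3][3] = -16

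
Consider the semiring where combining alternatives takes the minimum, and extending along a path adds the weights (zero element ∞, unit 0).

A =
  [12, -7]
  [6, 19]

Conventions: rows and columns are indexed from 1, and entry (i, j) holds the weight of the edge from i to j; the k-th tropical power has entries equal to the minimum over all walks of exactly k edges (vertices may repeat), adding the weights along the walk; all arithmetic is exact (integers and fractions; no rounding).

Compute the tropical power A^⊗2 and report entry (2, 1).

A^⊗2:
  [-1, 5]
  [18, -1]
Key observation: the optimum is the walk 2->1->1, with weight 6 + 12 = 18.
Optimal value attained by: walk 2->1->1.
Answer: (A^⊗2)[2][1] = 18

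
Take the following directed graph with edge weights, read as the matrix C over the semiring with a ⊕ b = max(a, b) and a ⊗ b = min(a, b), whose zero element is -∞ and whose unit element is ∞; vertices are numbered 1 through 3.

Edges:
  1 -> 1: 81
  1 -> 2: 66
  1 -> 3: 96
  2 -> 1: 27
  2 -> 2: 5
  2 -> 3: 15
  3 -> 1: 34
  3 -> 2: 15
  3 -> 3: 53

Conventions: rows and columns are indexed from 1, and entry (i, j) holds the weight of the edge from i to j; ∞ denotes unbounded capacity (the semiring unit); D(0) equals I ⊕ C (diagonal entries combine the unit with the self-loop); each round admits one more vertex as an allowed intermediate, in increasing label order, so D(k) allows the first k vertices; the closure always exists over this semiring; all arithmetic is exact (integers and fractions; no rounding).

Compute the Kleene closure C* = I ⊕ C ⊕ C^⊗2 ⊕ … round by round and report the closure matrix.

D(0):
  [∞, 66, 96]
  [27, ∞, 15]
  [34, 15, ∞]
D(1):
  [∞, 66, 96]
  [27, ∞, 27]
  [34, 34, ∞]
D(2):
  [∞, 66, 96]
  [27, ∞, 27]
  [34, 34, ∞]
D(3):
  [∞, 66, 96]
  [27, ∞, 27]
  [34, 34, ∞]
Answer: C* = [[∞, 66, 96], [27, ∞, 27], [34, 34, ∞]]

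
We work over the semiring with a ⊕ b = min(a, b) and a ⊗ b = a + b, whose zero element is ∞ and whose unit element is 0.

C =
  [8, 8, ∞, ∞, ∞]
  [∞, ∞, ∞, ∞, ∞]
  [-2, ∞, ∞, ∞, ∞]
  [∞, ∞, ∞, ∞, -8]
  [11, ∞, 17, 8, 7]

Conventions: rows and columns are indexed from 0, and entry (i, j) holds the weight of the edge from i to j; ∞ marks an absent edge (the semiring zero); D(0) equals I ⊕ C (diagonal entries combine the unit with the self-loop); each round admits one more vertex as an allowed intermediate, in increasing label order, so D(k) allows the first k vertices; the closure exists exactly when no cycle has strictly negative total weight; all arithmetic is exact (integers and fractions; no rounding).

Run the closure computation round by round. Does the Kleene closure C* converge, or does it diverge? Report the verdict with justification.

D(0):
  [0, 8, ∞, ∞, ∞]
  [∞, 0, ∞, ∞, ∞]
  [-2, ∞, 0, ∞, ∞]
  [∞, ∞, ∞, 0, -8]
  [11, ∞, 17, 8, 0]
D(1):
  [0, 8, ∞, ∞, ∞]
  [∞, 0, ∞, ∞, ∞]
  [-2, 6, 0, ∞, ∞]
  [∞, ∞, ∞, 0, -8]
  [11, 19, 17, 8, 0]
D(2):
  [0, 8, ∞, ∞, ∞]
  [∞, 0, ∞, ∞, ∞]
  [-2, 6, 0, ∞, ∞]
  [∞, ∞, ∞, 0, -8]
  [11, 19, 17, 8, 0]
D(3):
  [0, 8, ∞, ∞, ∞]
  [∞, 0, ∞, ∞, ∞]
  [-2, 6, 0, ∞, ∞]
  [∞, ∞, ∞, 0, -8]
  [11, 19, 17, 8, 0]
D(4):
  [0, 8, ∞, ∞, ∞]
  [∞, 0, ∞, ∞, ∞]
  [-2, 6, 0, ∞, ∞]
  [∞, ∞, ∞, 0, -8]
  [11, 19, 17, 8, 0]
D(5):
  [0, 8, ∞, ∞, ∞]
  [∞, 0, ∞, ∞, ∞]
  [-2, 6, 0, ∞, ∞]
  [3, 11, 9, 0, -8]
  [11, 19, 17, 8, 0]
Key observation: every diagonal entry stays at the unit through all rounds, so no improving cycle exists.
Answer: CONVERGES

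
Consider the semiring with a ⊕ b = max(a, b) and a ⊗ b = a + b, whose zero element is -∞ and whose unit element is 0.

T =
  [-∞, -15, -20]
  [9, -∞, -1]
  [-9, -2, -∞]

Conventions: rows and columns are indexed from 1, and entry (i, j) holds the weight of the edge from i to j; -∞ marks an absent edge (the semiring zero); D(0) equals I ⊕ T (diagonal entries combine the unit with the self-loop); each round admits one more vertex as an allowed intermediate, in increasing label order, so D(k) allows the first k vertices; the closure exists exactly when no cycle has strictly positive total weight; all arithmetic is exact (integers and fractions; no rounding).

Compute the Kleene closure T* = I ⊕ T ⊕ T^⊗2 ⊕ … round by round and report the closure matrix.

D(0):
  [0, -15, -20]
  [9, 0, -1]
  [-9, -2, 0]
D(1):
  [0, -15, -20]
  [9, 0, -1]
  [-9, -2, 0]
D(2):
  [0, -15, -16]
  [9, 0, -1]
  [7, -2, 0]
D(3):
  [0, -15, -16]
  [9, 0, -1]
  [7, -2, 0]
Answer: T* = [[0, -15, -16], [9, 0, -1], [7, -2, 0]]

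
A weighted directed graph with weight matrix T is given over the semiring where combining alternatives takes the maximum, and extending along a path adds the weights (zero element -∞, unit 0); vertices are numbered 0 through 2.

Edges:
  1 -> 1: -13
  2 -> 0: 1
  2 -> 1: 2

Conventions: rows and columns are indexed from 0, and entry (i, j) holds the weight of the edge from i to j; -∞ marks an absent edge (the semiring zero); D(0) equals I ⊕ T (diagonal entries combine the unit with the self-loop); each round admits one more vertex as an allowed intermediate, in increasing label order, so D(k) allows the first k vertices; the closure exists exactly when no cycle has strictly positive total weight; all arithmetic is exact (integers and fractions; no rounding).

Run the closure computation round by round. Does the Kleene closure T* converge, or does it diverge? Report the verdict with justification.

D(0):
  [0, -∞, -∞]
  [-∞, 0, -∞]
  [1, 2, 0]
D(1):
  [0, -∞, -∞]
  [-∞, 0, -∞]
  [1, 2, 0]
D(2):
  [0, -∞, -∞]
  [-∞, 0, -∞]
  [1, 2, 0]
D(3):
  [0, -∞, -∞]
  [-∞, 0, -∞]
  [1, 2, 0]
Key observation: every diagonal entry stays at the unit through all rounds, so no improving cycle exists.
Answer: CONVERGES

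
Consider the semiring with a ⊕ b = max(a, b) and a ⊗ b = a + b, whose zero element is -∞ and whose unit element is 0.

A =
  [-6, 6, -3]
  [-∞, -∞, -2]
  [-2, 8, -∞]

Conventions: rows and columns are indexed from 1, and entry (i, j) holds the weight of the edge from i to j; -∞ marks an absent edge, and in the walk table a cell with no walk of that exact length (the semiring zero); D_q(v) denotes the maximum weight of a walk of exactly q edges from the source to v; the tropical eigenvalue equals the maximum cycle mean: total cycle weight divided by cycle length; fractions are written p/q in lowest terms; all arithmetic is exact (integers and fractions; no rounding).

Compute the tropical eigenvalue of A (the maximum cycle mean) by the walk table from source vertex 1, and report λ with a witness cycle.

q=0: [0, -∞, -∞]
q=1: [-6, 6, -3]
q=2: [-5, 5, 4]
q=3: [2, 12, 3]
Optimal cycle mean attained by: cycle 2->3->2, total (-2) + 8, length 2.
Answer: λ = 3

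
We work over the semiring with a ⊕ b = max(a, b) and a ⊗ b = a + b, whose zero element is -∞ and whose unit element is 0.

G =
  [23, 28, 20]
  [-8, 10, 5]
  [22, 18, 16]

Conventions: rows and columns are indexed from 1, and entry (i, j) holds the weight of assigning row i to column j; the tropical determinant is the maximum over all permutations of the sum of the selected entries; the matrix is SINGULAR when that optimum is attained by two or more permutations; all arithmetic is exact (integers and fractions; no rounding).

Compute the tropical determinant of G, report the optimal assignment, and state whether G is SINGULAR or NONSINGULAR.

σ = (1, 2, 3): 23 + 10 + 16 = 49
σ = (1, 3, 2): 23 + 5 + 18 = 46
σ = (2, 1, 3): 28 + (-8) + 16 = 36
σ = (2, 3, 1): 28 + 5 + 22 = 55
σ = (3, 1, 2): 20 + (-8) + 18 = 30
σ = (3, 2, 1): 20 + 10 + 22 = 52
Optimal value attained by: σ = (2, 3, 1).
Answer: det⊕(G) = 55; verdict: NONSINGULAR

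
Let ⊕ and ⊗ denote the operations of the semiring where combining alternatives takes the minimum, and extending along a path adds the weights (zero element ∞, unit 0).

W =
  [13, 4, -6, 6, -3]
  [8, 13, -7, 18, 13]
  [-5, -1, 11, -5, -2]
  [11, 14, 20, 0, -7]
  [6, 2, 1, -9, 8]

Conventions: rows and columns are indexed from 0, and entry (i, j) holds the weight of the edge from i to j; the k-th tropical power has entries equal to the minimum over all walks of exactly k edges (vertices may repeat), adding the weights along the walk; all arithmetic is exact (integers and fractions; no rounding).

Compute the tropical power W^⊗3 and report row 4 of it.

W^⊗2:
  [-11, -7, -3, -12, -8]
  [-12, -8, 2, -12, -9]
  [4, -1, -11, -11, -12]
  [-1, -5, -6, -16, -7]
  [-4, 0, -5, -9, -16]
W^⊗3:
  [-8, -7, -17, -17, -19]
  [-3, -8, -18, -18, -19]
  [-16, -12, -11, -21, -18]
  [-11, -7, -12, -16, -23]
  [-10, -14, -15, -25, -16]
Answer: row 4 of W^⊗3 = [-10, -14, -15, -25, -16]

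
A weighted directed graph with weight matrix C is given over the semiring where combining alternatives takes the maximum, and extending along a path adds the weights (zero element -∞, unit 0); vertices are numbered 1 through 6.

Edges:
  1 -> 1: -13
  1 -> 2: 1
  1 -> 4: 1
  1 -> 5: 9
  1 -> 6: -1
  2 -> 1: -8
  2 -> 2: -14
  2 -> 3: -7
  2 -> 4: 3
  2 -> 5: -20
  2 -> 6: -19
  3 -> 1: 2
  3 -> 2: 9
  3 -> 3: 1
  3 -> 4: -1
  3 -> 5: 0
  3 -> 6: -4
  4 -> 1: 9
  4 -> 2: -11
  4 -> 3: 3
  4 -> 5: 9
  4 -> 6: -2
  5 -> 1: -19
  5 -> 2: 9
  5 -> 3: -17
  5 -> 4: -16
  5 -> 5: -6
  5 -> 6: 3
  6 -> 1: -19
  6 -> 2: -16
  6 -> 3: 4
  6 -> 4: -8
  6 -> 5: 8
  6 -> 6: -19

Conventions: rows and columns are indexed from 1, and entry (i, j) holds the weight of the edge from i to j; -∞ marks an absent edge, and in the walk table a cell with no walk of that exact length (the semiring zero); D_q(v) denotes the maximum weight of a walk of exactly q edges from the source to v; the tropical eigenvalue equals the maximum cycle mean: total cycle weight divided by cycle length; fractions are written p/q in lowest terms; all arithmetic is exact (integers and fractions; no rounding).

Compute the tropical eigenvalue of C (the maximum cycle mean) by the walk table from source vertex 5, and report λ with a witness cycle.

q=0: [-∞, -∞, -∞, -∞, 0, -∞]
q=1: [-19, 9, -17, -16, -6, 3]
q=2: [1, 3, 7, 12, 11, -3]
q=3: [21, 20, 15, 6, 21, 14]
q=4: [17, 30, 18, 23, 30, 24]
q=5: [32, 39, 28, 33, 32, 33]
q=6: [42, 41, 37, 42, 42, 35]
Optimal cycle mean attained by: cycle 1->5->2->4->1, total 9 + 9 + 3 + 9, length 4.
Answer: λ = 15/2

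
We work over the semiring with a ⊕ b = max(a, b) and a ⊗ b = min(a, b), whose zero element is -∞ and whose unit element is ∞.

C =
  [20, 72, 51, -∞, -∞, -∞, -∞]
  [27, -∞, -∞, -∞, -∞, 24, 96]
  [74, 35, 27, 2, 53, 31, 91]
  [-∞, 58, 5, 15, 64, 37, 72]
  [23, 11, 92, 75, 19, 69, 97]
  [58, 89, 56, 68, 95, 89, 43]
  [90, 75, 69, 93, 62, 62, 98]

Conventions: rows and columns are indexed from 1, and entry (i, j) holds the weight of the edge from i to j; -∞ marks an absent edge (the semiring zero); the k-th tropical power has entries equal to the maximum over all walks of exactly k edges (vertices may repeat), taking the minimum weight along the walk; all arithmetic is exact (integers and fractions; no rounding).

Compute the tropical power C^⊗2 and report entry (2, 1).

C^⊗2:
  [51, 35, 27, 2, 51, 31, 72]
  [90, 75, 69, 93, 62, 62, 96]
  [90, 75, 69, 91, 62, 62, 91]
  [72, 72, 69, 72, 62, 64, 72]
  [90, 75, 69, 93, 69, 69, 97]
  [58, 89, 92, 75, 89, 89, 95]
  [90, 75, 69, 93, 64, 62, 98]
Key observation: the optimum is the walk 2->7->1, with weight 96 min 90 = 90.
Optimal value attained by: walk 2->7->1.
Answer: (C^⊗2)[2][1] = 90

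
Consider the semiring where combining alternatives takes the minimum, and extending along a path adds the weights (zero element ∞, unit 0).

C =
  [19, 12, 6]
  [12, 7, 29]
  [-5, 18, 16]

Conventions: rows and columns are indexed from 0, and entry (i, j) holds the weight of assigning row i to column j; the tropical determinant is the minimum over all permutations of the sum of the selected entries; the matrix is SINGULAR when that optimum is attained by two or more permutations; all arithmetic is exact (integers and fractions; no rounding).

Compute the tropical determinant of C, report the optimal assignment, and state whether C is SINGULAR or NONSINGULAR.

σ = (0, 1, 2): 19 + 7 + 16 = 42
σ = (0, 2, 1): 19 + 29 + 18 = 66
σ = (1, 0, 2): 12 + 12 + 16 = 40
σ = (1, 2, 0): 12 + 29 + (-5) = 36
σ = (2, 0, 1): 6 + 12 + 18 = 36
σ = (2, 1, 0): 6 + 7 + (-5) = 8
Optimal value attained by: σ = (2, 1, 0).
Answer: det⊕(C) = 8; verdict: NONSINGULAR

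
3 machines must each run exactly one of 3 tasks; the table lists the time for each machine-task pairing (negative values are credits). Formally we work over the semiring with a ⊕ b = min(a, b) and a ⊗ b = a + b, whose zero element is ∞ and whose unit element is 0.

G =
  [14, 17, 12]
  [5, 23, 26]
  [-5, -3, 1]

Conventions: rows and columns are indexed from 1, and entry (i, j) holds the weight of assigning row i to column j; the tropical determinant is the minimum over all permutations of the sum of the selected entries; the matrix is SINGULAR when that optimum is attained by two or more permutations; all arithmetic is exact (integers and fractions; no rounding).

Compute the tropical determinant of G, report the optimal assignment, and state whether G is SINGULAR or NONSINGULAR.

σ = (1, 2, 3): 14 + 23 + 1 = 38
σ = (1, 3, 2): 14 + 26 + (-3) = 37
σ = (2, 1, 3): 17 + 5 + 1 = 23
σ = (2, 3, 1): 17 + 26 + (-5) = 38
σ = (3, 1, 2): 12 + 5 + (-3) = 14
σ = (3, 2, 1): 12 + 23 + (-5) = 30
Optimal value attained by: σ = (3, 1, 2).
Answer: det⊕(G) = 14; verdict: NONSINGULAR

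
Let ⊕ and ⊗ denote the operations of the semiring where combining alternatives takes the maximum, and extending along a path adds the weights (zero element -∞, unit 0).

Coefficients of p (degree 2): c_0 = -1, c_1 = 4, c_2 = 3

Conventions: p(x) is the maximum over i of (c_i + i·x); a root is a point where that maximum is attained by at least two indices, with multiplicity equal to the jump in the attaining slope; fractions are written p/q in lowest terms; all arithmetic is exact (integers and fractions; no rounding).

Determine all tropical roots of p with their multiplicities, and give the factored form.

hull edge (i=0, c=-1) to (i=1, c=4): slope 5, span 1
hull edge (i=1, c=4) to (i=2, c=3): slope -1, span 1
Factored form: p(x) = 3 ⊗ (x ⊕ (-5)) ⊗ (x ⊕ 1)
Answer: roots = -5 (mult 1), 1 (mult 1)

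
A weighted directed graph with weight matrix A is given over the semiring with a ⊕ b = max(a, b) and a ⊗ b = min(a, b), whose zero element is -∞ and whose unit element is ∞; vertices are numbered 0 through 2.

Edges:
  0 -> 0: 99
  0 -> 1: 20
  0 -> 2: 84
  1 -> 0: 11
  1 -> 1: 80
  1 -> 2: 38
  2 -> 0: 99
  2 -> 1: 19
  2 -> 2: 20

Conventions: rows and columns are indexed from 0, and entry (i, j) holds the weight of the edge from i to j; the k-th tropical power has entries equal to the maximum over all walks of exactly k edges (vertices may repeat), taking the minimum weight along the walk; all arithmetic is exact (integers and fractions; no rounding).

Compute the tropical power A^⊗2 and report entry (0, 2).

A^⊗2:
  [99, 20, 84]
  [38, 80, 38]
  [99, 20, 84]
Key observation: the optimum is the walk 0->0->2, with weight 99 min 84 = 84.
Optimal value attained by: walk 0->0->2.
Answer: (A^⊗2)[0][2] = 84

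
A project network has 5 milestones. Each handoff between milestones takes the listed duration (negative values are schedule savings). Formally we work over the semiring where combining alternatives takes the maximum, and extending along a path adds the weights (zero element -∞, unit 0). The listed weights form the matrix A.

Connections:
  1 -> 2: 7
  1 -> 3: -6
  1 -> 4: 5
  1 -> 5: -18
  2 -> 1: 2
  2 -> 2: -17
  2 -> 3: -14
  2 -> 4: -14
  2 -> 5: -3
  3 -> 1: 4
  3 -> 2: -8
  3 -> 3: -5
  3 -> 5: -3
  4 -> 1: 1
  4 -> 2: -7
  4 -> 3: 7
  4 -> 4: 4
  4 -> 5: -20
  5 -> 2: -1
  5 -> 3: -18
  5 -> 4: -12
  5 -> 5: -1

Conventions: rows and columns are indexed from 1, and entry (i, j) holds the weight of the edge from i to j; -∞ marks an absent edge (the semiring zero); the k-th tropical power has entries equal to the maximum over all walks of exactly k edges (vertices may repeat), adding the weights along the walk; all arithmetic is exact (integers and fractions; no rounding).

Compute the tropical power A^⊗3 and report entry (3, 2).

A^⊗2:
  [9, -2, 12, 9, 4]
  [-10, 9, -4, 7, -4]
  [-1, 11, -2, 9, -4]
  [11, 8, 11, 8, 4]
  [1, -2, -5, -8, -2]
A^⊗3:
  [16, 16, 16, 14, 9]
  [11, 0, 14, 11, 6]
  [13, 6, 16, 13, 8]
  [15, 18, 15, 16, 8]
  [0, 8, -1, 6, -3]
Key observation: the optimum is the walk 3->3->1->2, with weight (-5) + 4 + 7 = 6.
Optimal value attained by: walk 3->3->1->2.
Answer: (A^⊗3)[3][2] = 6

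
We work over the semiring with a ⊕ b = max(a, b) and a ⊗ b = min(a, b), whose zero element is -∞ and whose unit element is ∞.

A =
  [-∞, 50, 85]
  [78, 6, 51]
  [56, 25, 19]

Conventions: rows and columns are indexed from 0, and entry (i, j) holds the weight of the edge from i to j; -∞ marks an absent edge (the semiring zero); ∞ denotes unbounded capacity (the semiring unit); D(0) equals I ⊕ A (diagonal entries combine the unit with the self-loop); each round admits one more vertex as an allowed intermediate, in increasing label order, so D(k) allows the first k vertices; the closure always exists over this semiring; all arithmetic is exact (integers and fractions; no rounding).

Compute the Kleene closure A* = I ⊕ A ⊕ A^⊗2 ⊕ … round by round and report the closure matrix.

D(0):
  [∞, 50, 85]
  [78, ∞, 51]
  [56, 25, ∞]
D(1):
  [∞, 50, 85]
  [78, ∞, 78]
  [56, 50, ∞]
D(2):
  [∞, 50, 85]
  [78, ∞, 78]
  [56, 50, ∞]
D(3):
  [∞, 50, 85]
  [78, ∞, 78]
  [56, 50, ∞]
Answer: A* = [[∞, 50, 85], [78, ∞, 78], [56, 50, ∞]]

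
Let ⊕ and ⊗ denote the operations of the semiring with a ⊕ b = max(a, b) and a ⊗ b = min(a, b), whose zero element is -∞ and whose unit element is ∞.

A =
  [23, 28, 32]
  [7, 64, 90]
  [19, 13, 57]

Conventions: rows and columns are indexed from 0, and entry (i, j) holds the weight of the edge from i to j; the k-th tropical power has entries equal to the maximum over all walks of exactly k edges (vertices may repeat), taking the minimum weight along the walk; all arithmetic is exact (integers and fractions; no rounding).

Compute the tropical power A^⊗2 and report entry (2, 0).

A^⊗2:
  [23, 28, 32]
  [19, 64, 64]
  [19, 19, 57]
Key observation: the optimum is the walk 2->0->0, with weight 19 min 23 = 19.
Optimal value attained by: walk 2->0->0.
Answer: (A^⊗2)[2][0] = 19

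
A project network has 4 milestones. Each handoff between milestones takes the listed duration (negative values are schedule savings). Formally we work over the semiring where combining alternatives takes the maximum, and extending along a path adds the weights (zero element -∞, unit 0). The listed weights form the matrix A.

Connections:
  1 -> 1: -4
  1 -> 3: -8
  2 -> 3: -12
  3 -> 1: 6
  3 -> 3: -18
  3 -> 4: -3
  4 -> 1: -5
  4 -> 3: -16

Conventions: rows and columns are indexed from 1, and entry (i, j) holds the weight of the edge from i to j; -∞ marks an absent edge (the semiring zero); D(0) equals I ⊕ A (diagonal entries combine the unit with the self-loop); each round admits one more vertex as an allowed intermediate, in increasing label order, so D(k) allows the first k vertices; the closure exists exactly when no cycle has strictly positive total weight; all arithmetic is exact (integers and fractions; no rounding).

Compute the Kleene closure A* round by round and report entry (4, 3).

D(0):
  [0, -∞, -8, -∞]
  [-∞, 0, -12, -∞]
  [6, -∞, 0, -3]
  [-5, -∞, -16, 0]
D(1):
  [0, -∞, -8, -∞]
  [-∞, 0, -12, -∞]
  [6, -∞, 0, -3]
  [-5, -∞, -13, 0]
D(2):
  [0, -∞, -8, -∞]
  [-∞, 0, -12, -∞]
  [6, -∞, 0, -3]
  [-5, -∞, -13, 0]
D(3):
  [0, -∞, -8, -11]
  [-6, 0, -12, -15]
  [6, -∞, 0, -3]
  [-5, -∞, -13, 0]
D(4):
  [0, -∞, -8, -11]
  [-6, 0, -12, -15]
  [6, -∞, 0, -3]
  [-5, -∞, -13, 0]
Answer: A*[4][3] = -13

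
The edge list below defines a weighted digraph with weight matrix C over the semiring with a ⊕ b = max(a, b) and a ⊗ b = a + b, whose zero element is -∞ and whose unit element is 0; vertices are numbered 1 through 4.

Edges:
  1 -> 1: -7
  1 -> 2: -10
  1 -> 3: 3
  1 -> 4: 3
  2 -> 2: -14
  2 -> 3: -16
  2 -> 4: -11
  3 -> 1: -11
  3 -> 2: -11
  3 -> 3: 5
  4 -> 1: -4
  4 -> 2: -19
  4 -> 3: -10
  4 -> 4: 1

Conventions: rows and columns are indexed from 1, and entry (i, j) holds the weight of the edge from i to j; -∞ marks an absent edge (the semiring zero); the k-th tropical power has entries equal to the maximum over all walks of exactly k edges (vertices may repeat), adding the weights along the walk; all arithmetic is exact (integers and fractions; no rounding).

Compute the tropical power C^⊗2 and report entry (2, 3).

C^⊗2:
  [-1, -8, 8, 4]
  [-15, -27, -11, -10]
  [-6, -6, 10, -8]
  [-3, -14, -1, 2]
Key observation: the optimum is the walk 2->3->3, with weight (-16) + 5 = -11.
Optimal value attained by: walk 2->3->3.
Answer: (C^⊗2)[2][3] = -11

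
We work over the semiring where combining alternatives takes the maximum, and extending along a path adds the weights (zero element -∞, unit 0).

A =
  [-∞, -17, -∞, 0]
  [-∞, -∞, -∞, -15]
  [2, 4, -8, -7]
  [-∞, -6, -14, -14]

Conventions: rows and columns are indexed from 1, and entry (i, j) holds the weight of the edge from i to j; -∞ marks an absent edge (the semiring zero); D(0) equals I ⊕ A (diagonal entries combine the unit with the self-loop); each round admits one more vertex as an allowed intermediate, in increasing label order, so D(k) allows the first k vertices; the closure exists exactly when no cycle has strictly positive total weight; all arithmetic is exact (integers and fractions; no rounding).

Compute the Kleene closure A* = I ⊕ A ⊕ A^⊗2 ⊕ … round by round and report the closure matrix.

D(0):
  [0, -17, -∞, 0]
  [-∞, 0, -∞, -15]
  [2, 4, 0, -7]
  [-∞, -6, -14, 0]
D(1):
  [0, -17, -∞, 0]
  [-∞, 0, -∞, -15]
  [2, 4, 0, 2]
  [-∞, -6, -14, 0]
D(2):
  [0, -17, -∞, 0]
  [-∞, 0, -∞, -15]
  [2, 4, 0, 2]
  [-∞, -6, -14, 0]
D(3):
  [0, -17, -∞, 0]
  [-∞, 0, -∞, -15]
  [2, 4, 0, 2]
  [-12, -6, -14, 0]
D(4):
  [0, -6, -14, 0]
  [-27, 0, -29, -15]
  [2, 4, 0, 2]
  [-12, -6, -14, 0]
Answer: A* = [[0, -6, -14, 0], [-27, 0, -29, -15], [2, 4, 0, 2], [-12, -6, -14, 0]]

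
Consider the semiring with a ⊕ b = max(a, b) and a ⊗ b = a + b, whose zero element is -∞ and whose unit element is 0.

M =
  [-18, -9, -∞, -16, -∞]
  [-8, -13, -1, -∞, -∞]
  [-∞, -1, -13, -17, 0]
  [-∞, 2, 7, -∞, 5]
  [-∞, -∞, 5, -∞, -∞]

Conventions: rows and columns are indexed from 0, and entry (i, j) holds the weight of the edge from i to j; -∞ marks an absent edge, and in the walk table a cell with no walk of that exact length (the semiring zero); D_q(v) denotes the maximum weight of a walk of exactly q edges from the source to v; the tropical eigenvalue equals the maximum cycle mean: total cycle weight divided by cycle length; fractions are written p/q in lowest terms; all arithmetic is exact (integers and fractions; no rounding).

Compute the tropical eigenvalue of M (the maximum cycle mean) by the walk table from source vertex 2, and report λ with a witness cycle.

q=0: [-∞, -∞, 0, -∞, -∞]
q=1: [-∞, -1, -13, -17, 0]
q=2: [-9, -14, 5, -30, -12]
q=3: [-22, 4, -7, -12, 5]
q=4: [-4, -8, 10, -24, -7]
q=5: [-16, 9, -2, -7, 10]
Optimal cycle mean attained by: cycle 2->4->2, total 0 + 5, length 2.
Answer: λ = 5/2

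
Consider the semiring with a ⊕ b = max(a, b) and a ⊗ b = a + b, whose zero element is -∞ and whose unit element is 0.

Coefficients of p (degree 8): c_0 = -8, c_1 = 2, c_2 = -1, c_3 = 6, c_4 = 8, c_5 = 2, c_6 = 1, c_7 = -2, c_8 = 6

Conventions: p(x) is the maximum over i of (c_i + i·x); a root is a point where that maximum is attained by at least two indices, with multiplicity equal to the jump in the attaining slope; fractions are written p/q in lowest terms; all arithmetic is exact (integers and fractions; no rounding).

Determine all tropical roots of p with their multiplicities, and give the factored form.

hull edge (i=0, c=-8) to (i=1, c=2): slope 10, span 1
hull edge (i=1, c=2) to (i=4, c=8): slope 2, span 3
hull edge (i=4, c=8) to (i=8, c=6): slope -1/2, span 4
Factored form: p(x) = 6 ⊗ (x ⊕ (-10)) ⊗ (x ⊕ (-2)) ⊗ (x ⊕ (-2)) ⊗ (x ⊕ (-2)) ⊗ (x ⊕ 1/2) ⊗ (x ⊕ 1/2) ⊗ (x ⊕ 1/2) ⊗ (x ⊕ 1/2)
Answer: roots = -10 (mult 1), -2 (mult 3), 1/2 (mult 4)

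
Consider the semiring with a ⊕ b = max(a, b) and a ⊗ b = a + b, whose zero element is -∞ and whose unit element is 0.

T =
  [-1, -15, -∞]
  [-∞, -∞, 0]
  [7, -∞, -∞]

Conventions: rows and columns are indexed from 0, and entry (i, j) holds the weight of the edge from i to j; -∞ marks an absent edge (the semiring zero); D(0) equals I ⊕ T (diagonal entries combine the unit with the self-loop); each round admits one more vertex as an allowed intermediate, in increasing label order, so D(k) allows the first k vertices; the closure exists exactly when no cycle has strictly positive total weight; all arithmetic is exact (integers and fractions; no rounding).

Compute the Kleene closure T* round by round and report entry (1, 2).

D(0):
  [0, -15, -∞]
  [-∞, 0, 0]
  [7, -∞, 0]
D(1):
  [0, -15, -∞]
  [-∞, 0, 0]
  [7, -8, 0]
D(2):
  [0, -15, -15]
  [-∞, 0, 0]
  [7, -8, 0]
D(3):
  [0, -15, -15]
  [7, 0, 0]
  [7, -8, 0]
Answer: T*[1][2] = 0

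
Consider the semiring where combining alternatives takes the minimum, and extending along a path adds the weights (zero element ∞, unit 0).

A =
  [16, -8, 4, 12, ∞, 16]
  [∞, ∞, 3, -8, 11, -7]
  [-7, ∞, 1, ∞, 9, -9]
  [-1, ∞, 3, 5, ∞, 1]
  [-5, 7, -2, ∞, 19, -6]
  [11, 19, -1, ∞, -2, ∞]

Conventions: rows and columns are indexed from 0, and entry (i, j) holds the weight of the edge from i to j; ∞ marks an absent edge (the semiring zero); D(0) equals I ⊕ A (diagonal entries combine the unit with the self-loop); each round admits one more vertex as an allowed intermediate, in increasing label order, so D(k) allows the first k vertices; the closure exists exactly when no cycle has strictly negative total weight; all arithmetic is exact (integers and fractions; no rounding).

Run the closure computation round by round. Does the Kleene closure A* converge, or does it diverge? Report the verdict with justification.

D(0):
  [0, -8, 4, 12, ∞, 16]
  [∞, 0, 3, -8, 11, -7]
  [-7, ∞, 0, ∞, 9, -9]
  [-1, ∞, 3, 0, ∞, 1]
  [-5, 7, -2, ∞, 0, -6]
  [11, 19, -1, ∞, -2, 0]
Detection: at round 1, diagonal entry (2, 2) turns strictly negative.
Key observation: the cycle 2->0->2 has total weight (-7) + 4, which is strictly negative.
Answer: DIVERGES — negative cycle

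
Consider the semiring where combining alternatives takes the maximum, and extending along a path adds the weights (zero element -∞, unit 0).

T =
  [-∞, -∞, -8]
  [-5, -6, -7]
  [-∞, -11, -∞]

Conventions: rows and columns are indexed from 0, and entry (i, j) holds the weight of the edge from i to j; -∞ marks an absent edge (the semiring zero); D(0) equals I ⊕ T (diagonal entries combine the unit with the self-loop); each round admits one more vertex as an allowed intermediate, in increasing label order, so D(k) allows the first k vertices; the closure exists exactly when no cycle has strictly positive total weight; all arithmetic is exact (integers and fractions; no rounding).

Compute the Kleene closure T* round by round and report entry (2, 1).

D(0):
  [0, -∞, -8]
  [-5, 0, -7]
  [-∞, -11, 0]
D(1):
  [0, -∞, -8]
  [-5, 0, -7]
  [-∞, -11, 0]
D(2):
  [0, -∞, -8]
  [-5, 0, -7]
  [-16, -11, 0]
D(3):
  [0, -19, -8]
  [-5, 0, -7]
  [-16, -11, 0]
Answer: T*[2][1] = -11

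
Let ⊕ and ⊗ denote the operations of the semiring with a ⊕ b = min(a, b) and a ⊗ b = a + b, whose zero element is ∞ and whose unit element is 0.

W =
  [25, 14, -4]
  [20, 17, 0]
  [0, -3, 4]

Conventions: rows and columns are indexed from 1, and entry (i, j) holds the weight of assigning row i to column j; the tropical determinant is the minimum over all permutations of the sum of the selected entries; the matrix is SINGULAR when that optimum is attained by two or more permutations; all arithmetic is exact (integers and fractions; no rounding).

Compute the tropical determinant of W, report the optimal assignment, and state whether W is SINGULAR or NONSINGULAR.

σ = (1, 2, 3): 25 + 17 + 4 = 46
σ = (1, 3, 2): 25 + 0 + (-3) = 22
σ = (2, 1, 3): 14 + 20 + 4 = 38
σ = (2, 3, 1): 14 + 0 + 0 = 14
σ = (3, 1, 2): (-4) + 20 + (-3) = 13
σ = (3, 2, 1): (-4) + 17 + 0 = 13
Optimal value attained by: σ = (3, 1, 2).
Answer: det⊕(W) = 13; verdict: SINGULAR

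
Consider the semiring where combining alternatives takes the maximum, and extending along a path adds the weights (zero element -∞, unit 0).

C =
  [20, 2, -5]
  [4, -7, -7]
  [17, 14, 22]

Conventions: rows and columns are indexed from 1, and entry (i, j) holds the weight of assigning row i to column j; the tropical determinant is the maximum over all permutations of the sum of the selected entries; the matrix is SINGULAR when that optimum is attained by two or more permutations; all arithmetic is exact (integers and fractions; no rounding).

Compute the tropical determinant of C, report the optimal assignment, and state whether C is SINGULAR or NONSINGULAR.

σ = (1, 2, 3): 20 + (-7) + 22 = 35
σ = (1, 3, 2): 20 + (-7) + 14 = 27
σ = (2, 1, 3): 2 + 4 + 22 = 28
σ = (2, 3, 1): 2 + (-7) + 17 = 12
σ = (3, 1, 2): (-5) + 4 + 14 = 13
σ = (3, 2, 1): (-5) + (-7) + 17 = 5
Optimal value attained by: σ = (1, 2, 3).
Answer: det⊕(C) = 35; verdict: NONSINGULAR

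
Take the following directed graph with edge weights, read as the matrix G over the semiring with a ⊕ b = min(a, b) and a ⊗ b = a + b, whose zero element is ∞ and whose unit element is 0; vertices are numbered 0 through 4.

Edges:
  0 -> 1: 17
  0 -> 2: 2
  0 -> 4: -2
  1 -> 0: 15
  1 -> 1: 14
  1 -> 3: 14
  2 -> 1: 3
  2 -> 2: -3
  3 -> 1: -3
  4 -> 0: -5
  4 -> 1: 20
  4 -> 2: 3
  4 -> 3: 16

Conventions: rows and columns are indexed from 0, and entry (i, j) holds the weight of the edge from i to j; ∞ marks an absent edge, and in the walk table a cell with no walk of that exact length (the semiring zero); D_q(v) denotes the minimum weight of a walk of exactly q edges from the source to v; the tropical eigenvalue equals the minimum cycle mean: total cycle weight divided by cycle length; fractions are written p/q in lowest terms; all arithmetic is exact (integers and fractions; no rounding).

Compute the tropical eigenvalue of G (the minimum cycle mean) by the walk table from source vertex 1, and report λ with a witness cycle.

q=0: [∞, 0, ∞, ∞, ∞]
q=1: [15, 14, ∞, 14, ∞]
q=2: [29, 11, 17, 28, 13]
q=3: [8, 20, 14, 25, 27]
q=4: [22, 17, 10, 34, 6]
q=5: [1, 13, 7, 22, 20]
Optimal cycle mean attained by: cycle 0->4->0, total (-2) + (-5), length 2.
Answer: λ = -7/2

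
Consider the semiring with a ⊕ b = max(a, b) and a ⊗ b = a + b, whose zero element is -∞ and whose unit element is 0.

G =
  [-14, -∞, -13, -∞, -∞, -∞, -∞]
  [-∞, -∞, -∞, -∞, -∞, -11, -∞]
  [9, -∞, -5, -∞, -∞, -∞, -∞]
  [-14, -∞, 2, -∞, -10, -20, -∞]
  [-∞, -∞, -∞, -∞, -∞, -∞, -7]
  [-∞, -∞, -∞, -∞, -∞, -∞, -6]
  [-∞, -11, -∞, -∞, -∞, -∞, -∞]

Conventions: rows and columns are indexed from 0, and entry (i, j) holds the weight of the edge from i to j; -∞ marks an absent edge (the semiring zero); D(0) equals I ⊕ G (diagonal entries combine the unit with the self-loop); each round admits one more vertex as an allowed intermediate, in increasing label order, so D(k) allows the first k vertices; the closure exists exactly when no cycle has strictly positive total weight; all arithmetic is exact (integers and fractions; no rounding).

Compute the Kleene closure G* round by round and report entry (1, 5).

D(0):
  [0, -∞, -13, -∞, -∞, -∞, -∞]
  [-∞, 0, -∞, -∞, -∞, -11, -∞]
  [9, -∞, 0, -∞, -∞, -∞, -∞]
  [-14, -∞, 2, 0, -10, -20, -∞]
  [-∞, -∞, -∞, -∞, 0, -∞, -7]
  [-∞, -∞, -∞, -∞, -∞, 0, -6]
  [-∞, -11, -∞, -∞, -∞, -∞, 0]
D(1):
  [0, -∞, -13, -∞, -∞, -∞, -∞]
  [-∞, 0, -∞, -∞, -∞, -11, -∞]
  [9, -∞, 0, -∞, -∞, -∞, -∞]
  [-14, -∞, 2, 0, -10, -20, -∞]
  [-∞, -∞, -∞, -∞, 0, -∞, -7]
  [-∞, -∞, -∞, -∞, -∞, 0, -6]
  [-∞, -11, -∞, -∞, -∞, -∞, 0]
D(2):
  [0, -∞, -13, -∞, -∞, -∞, -∞]
  [-∞, 0, -∞, -∞, -∞, -11, -∞]
  [9, -∞, 0, -∞, -∞, -∞, -∞]
  [-14, -∞, 2, 0, -10, -20, -∞]
  [-∞, -∞, -∞, -∞, 0, -∞, -7]
  [-∞, -∞, -∞, -∞, -∞, 0, -6]
  [-∞, -11, -∞, -∞, -∞, -22, 0]
D(3):
  [0, -∞, -13, -∞, -∞, -∞, -∞]
  [-∞, 0, -∞, -∞, -∞, -11, -∞]
  [9, -∞, 0, -∞, -∞, -∞, -∞]
  [11, -∞, 2, 0, -10, -20, -∞]
  [-∞, -∞, -∞, -∞, 0, -∞, -7]
  [-∞, -∞, -∞, -∞, -∞, 0, -6]
  [-∞, -11, -∞, -∞, -∞, -22, 0]
D(4):
  [0, -∞, -13, -∞, -∞, -∞, -∞]
  [-∞, 0, -∞, -∞, -∞, -11, -∞]
  [9, -∞, 0, -∞, -∞, -∞, -∞]
  [11, -∞, 2, 0, -10, -20, -∞]
  [-∞, -∞, -∞, -∞, 0, -∞, -7]
  [-∞, -∞, -∞, -∞, -∞, 0, -6]
  [-∞, -11, -∞, -∞, -∞, -22, 0]
D(5):
  [0, -∞, -13, -∞, -∞, -∞, -∞]
  [-∞, 0, -∞, -∞, -∞, -11, -∞]
  [9, -∞, 0, -∞, -∞, -∞, -∞]
  [11, -∞, 2, 0, -10, -20, -17]
  [-∞, -∞, -∞, -∞, 0, -∞, -7]
  [-∞, -∞, -∞, -∞, -∞, 0, -6]
  [-∞, -11, -∞, -∞, -∞, -22, 0]
D(6):
  [0, -∞, -13, -∞, -∞, -∞, -∞]
  [-∞, 0, -∞, -∞, -∞, -11, -17]
  [9, -∞, 0, -∞, -∞, -∞, -∞]
  [11, -∞, 2, 0, -10, -20, -17]
  [-∞, -∞, -∞, -∞, 0, -∞, -7]
  [-∞, -∞, -∞, -∞, -∞, 0, -6]
  [-∞, -11, -∞, -∞, -∞, -22, 0]
D(7):
  [0, -∞, -13, -∞, -∞, -∞, -∞]
  [-∞, 0, -∞, -∞, -∞, -11, -17]
  [9, -∞, 0, -∞, -∞, -∞, -∞]
  [11, -28, 2, 0, -10, -20, -17]
  [-∞, -18, -∞, -∞, 0, -29, -7]
  [-∞, -17, -∞, -∞, -∞, 0, -6]
  [-∞, -11, -∞, -∞, -∞, -22, 0]
Answer: G*[1][5] = -11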